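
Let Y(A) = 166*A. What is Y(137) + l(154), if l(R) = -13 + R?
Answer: 22883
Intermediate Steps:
Y(137) + l(154) = 166*137 + (-13 + 154) = 22742 + 141 = 22883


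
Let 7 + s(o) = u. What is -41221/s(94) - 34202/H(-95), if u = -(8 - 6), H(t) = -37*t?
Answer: 144583997/31635 ≈ 4570.4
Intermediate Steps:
u = -2 (u = -1*2 = -2)
s(o) = -9 (s(o) = -7 - 2 = -9)
-41221/s(94) - 34202/H(-95) = -41221/(-9) - 34202/((-37*(-95))) = -41221*(-1/9) - 34202/3515 = 41221/9 - 34202*1/3515 = 41221/9 - 34202/3515 = 144583997/31635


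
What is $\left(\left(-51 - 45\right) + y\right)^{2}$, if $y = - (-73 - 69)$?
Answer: $2116$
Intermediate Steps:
$y = 142$ ($y = - (-73 - 69) = \left(-1\right) \left(-142\right) = 142$)
$\left(\left(-51 - 45\right) + y\right)^{2} = \left(\left(-51 - 45\right) + 142\right)^{2} = \left(-96 + 142\right)^{2} = 46^{2} = 2116$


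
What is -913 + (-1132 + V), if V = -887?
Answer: -2932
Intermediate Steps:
-913 + (-1132 + V) = -913 + (-1132 - 887) = -913 - 2019 = -2932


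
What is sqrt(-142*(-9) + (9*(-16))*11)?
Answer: 3*I*sqrt(34) ≈ 17.493*I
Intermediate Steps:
sqrt(-142*(-9) + (9*(-16))*11) = sqrt(1278 - 144*11) = sqrt(1278 - 1584) = sqrt(-306) = 3*I*sqrt(34)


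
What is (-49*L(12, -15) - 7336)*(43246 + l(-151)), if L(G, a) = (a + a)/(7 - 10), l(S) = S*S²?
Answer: 26606091330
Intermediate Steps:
l(S) = S³
L(G, a) = -2*a/3 (L(G, a) = (2*a)/(-3) = (2*a)*(-⅓) = -2*a/3)
(-49*L(12, -15) - 7336)*(43246 + l(-151)) = (-(-98)*(-15)/3 - 7336)*(43246 + (-151)³) = (-49*10 - 7336)*(43246 - 3442951) = (-490 - 7336)*(-3399705) = -7826*(-3399705) = 26606091330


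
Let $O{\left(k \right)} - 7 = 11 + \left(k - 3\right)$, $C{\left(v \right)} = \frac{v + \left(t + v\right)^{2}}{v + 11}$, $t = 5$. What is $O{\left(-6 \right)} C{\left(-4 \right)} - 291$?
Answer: $- \frac{2064}{7} \approx -294.86$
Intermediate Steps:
$C{\left(v \right)} = \frac{v + \left(5 + v\right)^{2}}{11 + v}$ ($C{\left(v \right)} = \frac{v + \left(5 + v\right)^{2}}{v + 11} = \frac{v + \left(5 + v\right)^{2}}{11 + v}$)
$O{\left(k \right)} = 15 + k$ ($O{\left(k \right)} = 7 + \left(11 + \left(k - 3\right)\right) = 7 + \left(11 + \left(-3 + k\right)\right) = 7 + \left(8 + k\right) = 15 + k$)
$O{\left(-6 \right)} C{\left(-4 \right)} - 291 = \left(15 - 6\right) \frac{-4 + \left(5 - 4\right)^{2}}{11 - 4} - 291 = 9 \frac{-4 + 1^{2}}{7} - 291 = 9 \frac{-4 + 1}{7} - 291 = 9 \cdot \frac{1}{7} \left(-3\right) - 291 = 9 \left(- \frac{3}{7}\right) - 291 = - \frac{27}{7} - 291 = - \frac{2064}{7}$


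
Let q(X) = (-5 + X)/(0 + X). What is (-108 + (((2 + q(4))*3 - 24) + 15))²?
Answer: 199809/16 ≈ 12488.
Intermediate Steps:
q(X) = (-5 + X)/X
(-108 + (((2 + q(4))*3 - 24) + 15))² = (-108 + (((2 + (-5 + 4)/4)*3 - 24) + 15))² = (-108 + (((2 + (¼)*(-1))*3 - 24) + 15))² = (-108 + (((2 - ¼)*3 - 24) + 15))² = (-108 + (((7/4)*3 - 24) + 15))² = (-108 + ((21/4 - 24) + 15))² = (-108 + (-75/4 + 15))² = (-108 - 15/4)² = (-447/4)² = 199809/16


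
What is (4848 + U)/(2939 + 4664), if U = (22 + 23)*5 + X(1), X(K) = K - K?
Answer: 5073/7603 ≈ 0.66724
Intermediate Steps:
X(K) = 0
U = 225 (U = (22 + 23)*5 + 0 = 45*5 + 0 = 225 + 0 = 225)
(4848 + U)/(2939 + 4664) = (4848 + 225)/(2939 + 4664) = 5073/7603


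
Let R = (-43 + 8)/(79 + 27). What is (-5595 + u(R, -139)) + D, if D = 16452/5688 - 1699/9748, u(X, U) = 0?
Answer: -4306571543/770092 ≈ -5592.3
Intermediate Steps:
R = -35/106 ≈ -0.33019
D = 2093197/770092 (D = 16452*(1/5688) - 1699*1/9748 = 457/158 - 1699/9748 = 2093197/770092 ≈ 2.7181)
(-5595 + u(R, -139)) + D = (-5595 + 0) + 2093197/770092 = -5595 + 2093197/770092 = -4306571543/770092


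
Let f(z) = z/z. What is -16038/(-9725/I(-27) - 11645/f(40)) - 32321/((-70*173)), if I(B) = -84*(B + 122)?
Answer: 182122380551/45009176450 ≈ 4.0463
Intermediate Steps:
f(z) = 1
I(B) = -10248 - 84*B (I(B) = -84*(122 + B) = -10248 - 84*B)
-16038/(-9725/I(-27) - 11645/f(40)) - 32321/((-70*173)) = -16038/(-9725/(-10248 - 84*(-27)) - 11645/1) - 32321/((-70*173)) = -16038/(-9725/(-10248 + 2268) - 11645*1) - 32321/(-12110) = -16038/(-9725/(-7980) - 11645) - 32321*(-1/12110) = -16038/(-9725*(-1/7980) - 11645) + 32321/12110 = -16038/(1945/1596 - 11645) + 32321/12110 = -16038/(-18583475/1596) + 32321/12110 = -16038*(-1596/18583475) + 32321/12110 = 25596648/18583475 + 32321/12110 = 182122380551/45009176450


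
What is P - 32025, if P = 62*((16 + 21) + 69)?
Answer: -25453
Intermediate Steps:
P = 6572 (P = 62*(37 + 69) = 62*106 = 6572)
P - 32025 = 6572 - 32025 = -25453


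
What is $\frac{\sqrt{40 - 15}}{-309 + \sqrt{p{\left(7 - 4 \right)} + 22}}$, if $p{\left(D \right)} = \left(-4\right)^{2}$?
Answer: $- \frac{1545}{95443} - \frac{5 \sqrt{38}}{95443} \approx -0.016511$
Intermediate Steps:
$p{\left(D \right)} = 16$
$\frac{\sqrt{40 - 15}}{-309 + \sqrt{p{\left(7 - 4 \right)} + 22}} = \frac{\sqrt{40 - 15}}{-309 + \sqrt{16 + 22}} = \frac{\sqrt{25}}{-309 + \sqrt{38}} = \frac{1}{-309 + \sqrt{38}} \cdot 5 = \frac{5}{-309 + \sqrt{38}}$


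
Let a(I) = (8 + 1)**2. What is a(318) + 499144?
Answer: 499225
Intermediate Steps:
a(I) = 81 (a(I) = 9**2 = 81)
a(318) + 499144 = 81 + 499144 = 499225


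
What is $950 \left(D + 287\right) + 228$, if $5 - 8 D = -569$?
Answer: $\frac{682081}{2} \approx 3.4104 \cdot 10^{5}$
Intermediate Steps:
$D = \frac{287}{4}$ ($D = \frac{5}{8} - - \frac{569}{8} = \frac{5}{8} + \frac{569}{8} = \frac{287}{4} \approx 71.75$)
$950 \left(D + 287\right) + 228 = 950 \left(\frac{287}{4} + 287\right) + 228 = 950 \cdot \frac{1435}{4} + 228 = \frac{681625}{2} + 228 = \frac{682081}{2}$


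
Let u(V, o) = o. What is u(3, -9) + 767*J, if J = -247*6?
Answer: -1136703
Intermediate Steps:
J = -1482
u(3, -9) + 767*J = -9 + 767*(-1482) = -9 - 1136694 = -1136703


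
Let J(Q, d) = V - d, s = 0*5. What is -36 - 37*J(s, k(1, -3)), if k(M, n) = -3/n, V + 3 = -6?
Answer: 334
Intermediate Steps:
V = -9 (V = -3 - 6 = -9)
s = 0
J(Q, d) = -9 - d
-36 - 37*J(s, k(1, -3)) = -36 - 37*(-9 - (-3)/(-3)) = -36 - 37*(-9 - (-3)*(-1)/3) = -36 - 37*(-9 - 1*1) = -36 - 37*(-9 - 1) = -36 - 37*(-10) = -36 + 370 = 334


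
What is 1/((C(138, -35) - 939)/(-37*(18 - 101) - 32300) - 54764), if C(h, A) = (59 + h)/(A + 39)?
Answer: -116916/6402784265 ≈ -1.8260e-5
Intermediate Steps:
C(h, A) = (59 + h)/(39 + A)
1/((C(138, -35) - 939)/(-37*(18 - 101) - 32300) - 54764) = 1/(((59 + 138)/(39 - 35) - 939)/(-37*(18 - 101) - 32300) - 54764) = 1/((197/4 - 939)/(-37*(-83) - 32300) - 54764) = 1/(((¼)*197 - 939)/(3071 - 32300) - 54764) = 1/((197/4 - 939)/(-29229) - 54764) = 1/(-3559/4*(-1/29229) - 54764) = 1/(3559/116916 - 54764) = 1/(-6402784265/116916) = -116916/6402784265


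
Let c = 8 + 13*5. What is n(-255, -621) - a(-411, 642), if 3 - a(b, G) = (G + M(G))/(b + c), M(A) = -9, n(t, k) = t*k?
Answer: 53522343/338 ≈ 1.5835e+5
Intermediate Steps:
n(t, k) = k*t
c = 73 (c = 8 + 65 = 73)
a(b, G) = 3 - (-9 + G)/(73 + b) (a(b, G) = 3 - (G - 9)/(b + 73) = 3 - (-9 + G)/(73 + b))
n(-255, -621) - a(-411, 642) = -621*(-255) - (228 - 1*642 + 3*(-411))/(73 - 411) = 158355 - (228 - 642 - 1233)/(-338) = 158355 - (-1)*(-1647)/338 = 158355 - 1*1647/338 = 158355 - 1647/338 = 53522343/338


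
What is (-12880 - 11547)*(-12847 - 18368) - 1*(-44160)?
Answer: 762532965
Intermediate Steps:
(-12880 - 11547)*(-12847 - 18368) - 1*(-44160) = -24427*(-31215) + 44160 = 762488805 + 44160 = 762532965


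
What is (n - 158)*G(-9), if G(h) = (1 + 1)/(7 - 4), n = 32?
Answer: -84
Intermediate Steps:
G(h) = ⅔ (G(h) = 2/3 = 2*(⅓) = ⅔)
(n - 158)*G(-9) = (32 - 158)*(⅔) = -126*⅔ = -84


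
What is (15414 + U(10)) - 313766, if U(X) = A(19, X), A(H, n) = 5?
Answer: -298347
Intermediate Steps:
U(X) = 5
(15414 + U(10)) - 313766 = (15414 + 5) - 313766 = 15419 - 313766 = -298347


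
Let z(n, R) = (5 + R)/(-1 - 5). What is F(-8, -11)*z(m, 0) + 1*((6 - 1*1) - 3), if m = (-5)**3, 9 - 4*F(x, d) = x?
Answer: -37/24 ≈ -1.5417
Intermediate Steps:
F(x, d) = 9/4 - x/4
m = -125
z(n, R) = -5/6 - R/6 (z(n, R) = (5 + R)/(-6) = (5 + R)*(-1/6) = -5/6 - R/6)
F(-8, -11)*z(m, 0) + 1*((6 - 1*1) - 3) = (9/4 - 1/4*(-8))*(-5/6 - 1/6*0) + 1*((6 - 1*1) - 3) = (9/4 + 2)*(-5/6 + 0) + 1*((6 - 1) - 3) = (17/4)*(-5/6) + 1*(5 - 3) = -85/24 + 1*2 = -85/24 + 2 = -37/24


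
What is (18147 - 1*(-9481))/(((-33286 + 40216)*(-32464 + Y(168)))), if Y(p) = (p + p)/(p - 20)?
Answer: -255559/2080878030 ≈ -0.00012281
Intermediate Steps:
Y(p) = 2*p/(-20 + p) (Y(p) = (2*p)/(-20 + p) = 2*p/(-20 + p))
(18147 - 1*(-9481))/(((-33286 + 40216)*(-32464 + Y(168)))) = (18147 - 1*(-9481))/(((-33286 + 40216)*(-32464 + 2*168/(-20 + 168)))) = (18147 + 9481)/((6930*(-32464 + 2*168/148))) = 27628/((6930*(-32464 + 2*168*(1/148)))) = 27628/((6930*(-32464 + 84/37))) = 27628/((6930*(-1201084/37))) = 27628/(-8323512120/37) = 27628*(-37/8323512120) = -255559/2080878030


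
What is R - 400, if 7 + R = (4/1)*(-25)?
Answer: -507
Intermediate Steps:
R = -107 (R = -7 + (4/1)*(-25) = -7 + (4*1)*(-25) = -7 + 4*(-25) = -7 - 100 = -107)
R - 400 = -107 - 400 = -507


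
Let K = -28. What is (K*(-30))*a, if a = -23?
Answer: -19320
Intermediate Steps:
(K*(-30))*a = -28*(-30)*(-23) = 840*(-23) = -19320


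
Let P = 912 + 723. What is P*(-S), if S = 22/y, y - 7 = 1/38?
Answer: -455620/89 ≈ -5119.3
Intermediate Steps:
P = 1635
y = 267/38 (y = 7 + 1/38 = 267/38 ≈ 7.0263)
S = 836/267 (S = 22/(267/38) = 22*(38/267) = 836/267 ≈ 3.1311)
P*(-S) = 1635*(-1*836/267) = 1635*(-836/267) = -455620/89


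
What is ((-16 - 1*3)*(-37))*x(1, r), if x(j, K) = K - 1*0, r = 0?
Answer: 0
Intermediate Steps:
x(j, K) = K (x(j, K) = K + 0 = K)
((-16 - 1*3)*(-37))*x(1, r) = ((-16 - 1*3)*(-37))*0 = ((-16 - 3)*(-37))*0 = -19*(-37)*0 = 703*0 = 0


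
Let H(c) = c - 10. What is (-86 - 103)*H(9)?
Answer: 189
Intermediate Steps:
H(c) = -10 + c
(-86 - 103)*H(9) = (-86 - 103)*(-10 + 9) = -189*(-1) = 189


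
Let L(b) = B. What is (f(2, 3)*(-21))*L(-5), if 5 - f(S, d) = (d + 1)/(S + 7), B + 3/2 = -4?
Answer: 3157/6 ≈ 526.17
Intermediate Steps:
B = -11/2 (B = -3/2 - 4 = -11/2 ≈ -5.5000)
f(S, d) = 5 - (1 + d)/(7 + S) (f(S, d) = 5 - (d + 1)/(S + 7) = 5 - (1 + d)/(7 + S))
L(b) = -11/2
(f(2, 3)*(-21))*L(-5) = (((34 - 1*3 + 5*2)/(7 + 2))*(-21))*(-11/2) = (((34 - 3 + 10)/9)*(-21))*(-11/2) = (((⅑)*41)*(-21))*(-11/2) = ((41/9)*(-21))*(-11/2) = -287/3*(-11/2) = 3157/6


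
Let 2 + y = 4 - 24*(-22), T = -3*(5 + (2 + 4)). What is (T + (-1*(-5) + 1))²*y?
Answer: 386370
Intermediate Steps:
T = -33 (T = -3*(5 + 6) = -3*11 = -33)
y = 530 (y = -2 + (4 - 24*(-22)) = -2 + (4 + 528) = -2 + 532 = 530)
(T + (-1*(-5) + 1))²*y = (-33 + (-1*(-5) + 1))²*530 = (-33 + (5 + 1))²*530 = (-33 + 6)²*530 = (-27)²*530 = 729*530 = 386370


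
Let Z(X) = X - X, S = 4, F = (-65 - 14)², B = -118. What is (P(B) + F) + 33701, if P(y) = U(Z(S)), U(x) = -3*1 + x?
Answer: 39939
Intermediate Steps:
F = 6241 (F = (-79)² = 6241)
Z(X) = 0
U(x) = -3 + x
P(y) = -3 (P(y) = -3 + 0 = -3)
(P(B) + F) + 33701 = (-3 + 6241) + 33701 = 6238 + 33701 = 39939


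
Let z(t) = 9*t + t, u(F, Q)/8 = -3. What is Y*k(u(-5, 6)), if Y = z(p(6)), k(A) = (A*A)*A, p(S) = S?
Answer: -829440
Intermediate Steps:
u(F, Q) = -24 (u(F, Q) = 8*(-3) = -24)
k(A) = A³ (k(A) = A²*A = A³)
z(t) = 10*t
Y = 60 (Y = 10*6 = 60)
Y*k(u(-5, 6)) = 60*(-24)³ = 60*(-13824) = -829440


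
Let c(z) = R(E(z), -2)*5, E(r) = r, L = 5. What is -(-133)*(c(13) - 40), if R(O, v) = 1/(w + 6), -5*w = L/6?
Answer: -5206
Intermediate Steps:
w = -⅙ (w = -1/6 = -⅕*⅚ = -⅙ ≈ -0.16667)
R(O, v) = 6/35 (R(O, v) = 1/(-⅙ + 6) = 1/(35/6) = 6/35)
c(z) = 6/7 (c(z) = (6/35)*5 = 6/7)
-(-133)*(c(13) - 40) = -(-133)*(6/7 - 40) = -(-133)*(-274)/7 = -1*5206 = -5206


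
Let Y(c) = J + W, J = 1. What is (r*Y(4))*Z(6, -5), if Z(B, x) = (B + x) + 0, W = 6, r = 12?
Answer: 84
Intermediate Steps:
Y(c) = 7 (Y(c) = 1 + 6 = 7)
Z(B, x) = B + x
(r*Y(4))*Z(6, -5) = (12*7)*(6 - 5) = 84*1 = 84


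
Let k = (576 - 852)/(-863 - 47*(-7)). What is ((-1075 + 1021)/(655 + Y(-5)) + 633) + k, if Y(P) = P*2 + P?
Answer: 18040157/28480 ≈ 633.43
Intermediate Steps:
k = 46/89 (k = -276/(-863 + 329) = -276/(-534) = -276*(-1/534) = 46/89 ≈ 0.51685)
Y(P) = 3*P (Y(P) = 2*P + P = 3*P)
((-1075 + 1021)/(655 + Y(-5)) + 633) + k = ((-1075 + 1021)/(655 + 3*(-5)) + 633) + 46/89 = (-54/(655 - 15) + 633) + 46/89 = (-54/640 + 633) + 46/89 = (-54*1/640 + 633) + 46/89 = (-27/320 + 633) + 46/89 = 202533/320 + 46/89 = 18040157/28480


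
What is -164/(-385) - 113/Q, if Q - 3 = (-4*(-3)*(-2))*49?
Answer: 235877/451605 ≈ 0.52231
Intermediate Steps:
Q = -1173 (Q = 3 + (-4*(-3)*(-2))*49 = 3 + (12*(-2))*49 = 3 - 24*49 = 3 - 1176 = -1173)
-164/(-385) - 113/Q = -164/(-385) - 113/(-1173) = -164*(-1/385) - 113*(-1/1173) = 164/385 + 113/1173 = 235877/451605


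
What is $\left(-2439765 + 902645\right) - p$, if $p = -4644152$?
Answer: $3107032$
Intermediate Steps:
$\left(-2439765 + 902645\right) - p = \left(-2439765 + 902645\right) - -4644152 = -1537120 + 4644152 = 3107032$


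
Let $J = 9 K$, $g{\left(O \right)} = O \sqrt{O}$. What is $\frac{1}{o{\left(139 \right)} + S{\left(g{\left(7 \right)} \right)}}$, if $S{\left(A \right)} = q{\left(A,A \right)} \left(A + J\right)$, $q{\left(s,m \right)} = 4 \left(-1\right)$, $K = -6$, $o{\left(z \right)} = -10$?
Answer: $\frac{103}{18474} + \frac{7 \sqrt{7}}{9237} \approx 0.0075804$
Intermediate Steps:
$g{\left(O \right)} = O^{\frac{3}{2}}$
$q{\left(s,m \right)} = -4$
$J = -54$ ($J = 9 \left(-6\right) = -54$)
$S{\left(A \right)} = 216 - 4 A$ ($S{\left(A \right)} = - 4 \left(A - 54\right) = - 4 \left(-54 + A\right) = 216 - 4 A$)
$\frac{1}{o{\left(139 \right)} + S{\left(g{\left(7 \right)} \right)}} = \frac{1}{-10 + \left(216 - 4 \cdot 7^{\frac{3}{2}}\right)} = \frac{1}{-10 + \left(216 - 4 \cdot 7 \sqrt{7}\right)} = \frac{1}{-10 + \left(216 - 28 \sqrt{7}\right)} = \frac{1}{206 - 28 \sqrt{7}}$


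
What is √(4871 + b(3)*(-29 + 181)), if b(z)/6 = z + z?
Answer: √10343 ≈ 101.70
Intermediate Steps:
b(z) = 12*z (b(z) = 6*(z + z) = 6*(2*z) = 12*z)
√(4871 + b(3)*(-29 + 181)) = √(4871 + (12*3)*(-29 + 181)) = √(4871 + 36*152) = √(4871 + 5472) = √10343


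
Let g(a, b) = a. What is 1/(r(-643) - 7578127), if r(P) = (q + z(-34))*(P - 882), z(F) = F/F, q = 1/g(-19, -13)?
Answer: -19/144011863 ≈ -1.3193e-7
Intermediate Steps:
q = -1/19 (q = 1/(-19) = -1/19 ≈ -0.052632)
z(F) = 1
r(P) = -15876/19 + 18*P/19 (r(P) = (-1/19 + 1)*(P - 882) = 18*(-882 + P)/19 = -15876/19 + 18*P/19)
1/(r(-643) - 7578127) = 1/((-15876/19 + (18/19)*(-643)) - 7578127) = 1/((-15876/19 - 11574/19) - 7578127) = 1/(-27450/19 - 7578127) = 1/(-144011863/19) = -19/144011863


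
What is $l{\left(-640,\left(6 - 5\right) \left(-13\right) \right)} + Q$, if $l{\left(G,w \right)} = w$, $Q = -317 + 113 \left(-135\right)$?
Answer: $-15585$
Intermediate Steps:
$Q = -15572$ ($Q = -317 - 15255 = -15572$)
$l{\left(-640,\left(6 - 5\right) \left(-13\right) \right)} + Q = \left(6 - 5\right) \left(-13\right) - 15572 = 1 \left(-13\right) - 15572 = -13 - 15572 = -15585$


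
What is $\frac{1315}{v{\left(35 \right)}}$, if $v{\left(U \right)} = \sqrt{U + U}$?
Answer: $\frac{263 \sqrt{70}}{14} \approx 157.17$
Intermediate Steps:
$v{\left(U \right)} = \sqrt{2} \sqrt{U}$ ($v{\left(U \right)} = \sqrt{2 U} = \sqrt{2} \sqrt{U}$)
$\frac{1315}{v{\left(35 \right)}} = \frac{1315}{\sqrt{2} \sqrt{35}} = \frac{1315}{\sqrt{70}} = 1315 \frac{\sqrt{70}}{70} = \frac{263 \sqrt{70}}{14}$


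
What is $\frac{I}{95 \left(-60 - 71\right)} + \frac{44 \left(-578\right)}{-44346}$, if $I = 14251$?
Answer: $- \frac{8301937}{14523315} \approx -0.57163$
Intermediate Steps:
$\frac{I}{95 \left(-60 - 71\right)} + \frac{44 \left(-578\right)}{-44346} = \frac{14251}{95 \left(-60 - 71\right)} + \frac{44 \left(-578\right)}{-44346} = \frac{14251}{95 \left(-131\right)} - - \frac{12716}{22173} = \frac{14251}{-12445} + \frac{12716}{22173} = 14251 \left(- \frac{1}{12445}\right) + \frac{12716}{22173} = - \frac{14251}{12445} + \frac{12716}{22173} = - \frac{8301937}{14523315}$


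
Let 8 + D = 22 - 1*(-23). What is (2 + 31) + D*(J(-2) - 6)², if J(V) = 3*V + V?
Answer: 7285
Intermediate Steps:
D = 37 (D = -8 + (22 - 1*(-23)) = -8 + (22 + 23) = -8 + 45 = 37)
J(V) = 4*V
(2 + 31) + D*(J(-2) - 6)² = (2 + 31) + 37*(4*(-2) - 6)² = 33 + 37*(-8 - 6)² = 33 + 37*(-14)² = 33 + 37*196 = 33 + 7252 = 7285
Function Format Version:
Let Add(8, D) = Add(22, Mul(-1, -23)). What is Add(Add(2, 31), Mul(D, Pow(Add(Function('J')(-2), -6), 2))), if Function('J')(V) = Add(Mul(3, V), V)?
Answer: 7285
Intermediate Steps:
D = 37 (D = Add(-8, Add(22, Mul(-1, -23))) = Add(-8, Add(22, 23)) = Add(-8, 45) = 37)
Function('J')(V) = Mul(4, V)
Add(Add(2, 31), Mul(D, Pow(Add(Function('J')(-2), -6), 2))) = Add(Add(2, 31), Mul(37, Pow(Add(Mul(4, -2), -6), 2))) = Add(33, Mul(37, Pow(Add(-8, -6), 2))) = Add(33, Mul(37, Pow(-14, 2))) = Add(33, Mul(37, 196)) = Add(33, 7252) = 7285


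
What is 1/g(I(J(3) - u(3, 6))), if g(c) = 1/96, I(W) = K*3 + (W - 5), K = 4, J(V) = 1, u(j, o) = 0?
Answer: 96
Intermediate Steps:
I(W) = 7 + W (I(W) = 4*3 + (W - 5) = 12 + (-5 + W) = 7 + W)
g(c) = 1/96
1/g(I(J(3) - u(3, 6))) = 1/(1/96) = 96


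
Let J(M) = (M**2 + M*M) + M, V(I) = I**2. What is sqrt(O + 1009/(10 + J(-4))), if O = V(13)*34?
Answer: 3*sqrt(926174)/38 ≈ 75.977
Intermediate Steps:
O = 5746 (O = 13**2*34 = 169*34 = 5746)
J(M) = M + 2*M**2 (J(M) = (M**2 + M**2) + M = 2*M**2 + M = M + 2*M**2)
sqrt(O + 1009/(10 + J(-4))) = sqrt(5746 + 1009/(10 - 4*(1 + 2*(-4)))) = sqrt(5746 + 1009/(10 - 4*(1 - 8))) = sqrt(5746 + 1009/(10 - 4*(-7))) = sqrt(5746 + 1009/(10 + 28)) = sqrt(5746 + 1009/38) = sqrt(219357/38) = 3*sqrt(926174)/38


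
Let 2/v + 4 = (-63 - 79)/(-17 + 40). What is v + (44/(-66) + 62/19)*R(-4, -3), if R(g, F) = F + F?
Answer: -35069/2223 ≈ -15.776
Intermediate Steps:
R(g, F) = 2*F
v = -23/117 (v = 2/(-4 + (-63 - 79)/(-17 + 40)) = 2/(-4 - 142/23) = 2/(-234/23) = 2*(-23/234) = -23/117 ≈ -0.19658)
v + (44/(-66) + 62/19)*R(-4, -3) = -23/117 + (44/(-66) + 62/19)*(2*(-3)) = -23/117 + (44*(-1/66) + 62*(1/19))*(-6) = -23/117 + (-⅔ + 62/19)*(-6) = -23/117 + (148/57)*(-6) = -23/117 - 296/19 = -35069/2223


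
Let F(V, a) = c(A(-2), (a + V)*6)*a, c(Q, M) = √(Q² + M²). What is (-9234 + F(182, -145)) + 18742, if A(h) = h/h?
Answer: 9508 - 145*√49285 ≈ -22682.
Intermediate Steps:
A(h) = 1
c(Q, M) = √(M² + Q²)
F(V, a) = a*√(1 + (6*V + 6*a)²) (F(V, a) = √(((a + V)*6)² + 1²)*a = √(((V + a)*6)² + 1)*a = √((6*V + 6*a)² + 1)*a = √(1 + (6*V + 6*a)²)*a = a*√(1 + (6*V + 6*a)²))
(-9234 + F(182, -145)) + 18742 = (-9234 - 145*√(1 + 36*(182 - 145)²)) + 18742 = (-9234 - 145*√(1 + 36*37²)) + 18742 = (-9234 - 145*√(1 + 36*1369)) + 18742 = (-9234 - 145*√(1 + 49284)) + 18742 = (-9234 - 145*√49285) + 18742 = 9508 - 145*√49285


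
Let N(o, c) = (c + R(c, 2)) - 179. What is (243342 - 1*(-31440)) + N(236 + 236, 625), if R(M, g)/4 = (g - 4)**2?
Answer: 275244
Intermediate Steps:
R(M, g) = 4*(-4 + g)**2 (R(M, g) = 4*(g - 4)**2 = 4*(-4 + g)**2)
N(o, c) = -163 + c (N(o, c) = (c + 4*(-4 + 2)**2) - 179 = (c + 4*(-2)**2) - 179 = (c + 4*4) - 179 = (c + 16) - 179 = (16 + c) - 179 = -163 + c)
(243342 - 1*(-31440)) + N(236 + 236, 625) = (243342 - 1*(-31440)) + (-163 + 625) = (243342 + 31440) + 462 = 274782 + 462 = 275244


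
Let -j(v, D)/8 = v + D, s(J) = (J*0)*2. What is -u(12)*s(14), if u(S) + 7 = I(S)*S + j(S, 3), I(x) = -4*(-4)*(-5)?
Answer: 0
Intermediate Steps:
s(J) = 0 (s(J) = 0*2 = 0)
j(v, D) = -8*D - 8*v (j(v, D) = -8*(v + D) = -8*(D + v) = -8*D - 8*v)
I(x) = -80 (I(x) = 16*(-5) = -80)
u(S) = -31 - 88*S (u(S) = -7 + (-80*S + (-8*3 - 8*S)) = -7 + (-80*S + (-24 - 8*S)) = -7 + (-24 - 88*S) = -31 - 88*S)
-u(12)*s(14) = -(-31 - 88*12)*0 = -(-31 - 1056)*0 = -(-1087)*0 = -1*0 = 0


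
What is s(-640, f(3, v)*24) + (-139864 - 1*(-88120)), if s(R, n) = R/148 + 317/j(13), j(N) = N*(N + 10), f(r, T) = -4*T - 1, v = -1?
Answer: -572479983/11063 ≈ -51747.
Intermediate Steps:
f(r, T) = -1 - 4*T
j(N) = N*(10 + N)
s(R, n) = 317/299 + R/148 (s(R, n) = R/148 + 317/((13*(10 + 13))) = R*(1/148) + 317/((13*23)) = R/148 + 317/299 = 317/299 + R/148)
s(-640, f(3, v)*24) + (-139864 - 1*(-88120)) = (317/299 + (1/148)*(-640)) + (-139864 - 1*(-88120)) = (317/299 - 160/37) + (-139864 + 88120) = -36111/11063 - 51744 = -572479983/11063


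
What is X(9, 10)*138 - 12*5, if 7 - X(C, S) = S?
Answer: -474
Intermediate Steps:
X(C, S) = 7 - S
X(9, 10)*138 - 12*5 = (7 - 1*10)*138 - 12*5 = (7 - 10)*138 - 60 = -3*138 - 60 = -414 - 60 = -474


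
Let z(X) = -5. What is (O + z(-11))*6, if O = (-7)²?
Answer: 264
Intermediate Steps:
O = 49
(O + z(-11))*6 = (49 - 5)*6 = 44*6 = 264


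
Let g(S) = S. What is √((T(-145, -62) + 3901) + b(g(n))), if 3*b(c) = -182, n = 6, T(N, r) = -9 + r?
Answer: 2*√8481/3 ≈ 61.395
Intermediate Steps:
b(c) = -182/3 (b(c) = (⅓)*(-182) = -182/3)
√((T(-145, -62) + 3901) + b(g(n))) = √(((-9 - 62) + 3901) - 182/3) = √((-71 + 3901) - 182/3) = √(3830 - 182/3) = √(11308/3) = 2*√8481/3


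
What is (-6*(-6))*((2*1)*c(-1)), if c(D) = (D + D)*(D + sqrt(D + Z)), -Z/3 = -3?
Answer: 144 - 288*sqrt(2) ≈ -263.29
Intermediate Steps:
Z = 9 (Z = -3*(-3) = 9)
c(D) = 2*D*(D + sqrt(9 + D)) (c(D) = (D + D)*(D + sqrt(D + 9)) = (2*D)*(D + sqrt(9 + D)) = 2*D*(D + sqrt(9 + D)))
(-6*(-6))*((2*1)*c(-1)) = (-6*(-6))*((2*1)*(2*(-1)*(-1 + sqrt(9 - 1)))) = 36*(2*(2*(-1)*(-1 + sqrt(8)))) = 36*(2*(2*(-1)*(-1 + 2*sqrt(2)))) = 36*(2*(2 - 4*sqrt(2))) = 36*(4 - 8*sqrt(2)) = 144 - 288*sqrt(2)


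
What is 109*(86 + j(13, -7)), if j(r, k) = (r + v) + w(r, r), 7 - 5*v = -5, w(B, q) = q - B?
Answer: 55263/5 ≈ 11053.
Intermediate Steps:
v = 12/5 (v = 7/5 - ⅕*(-5) = 7/5 + 1 = 12/5 ≈ 2.4000)
j(r, k) = 12/5 + r (j(r, k) = (r + 12/5) + (r - r) = (12/5 + r) + 0 = 12/5 + r)
109*(86 + j(13, -7)) = 109*(86 + (12/5 + 13)) = 109*(86 + 77/5) = 109*(507/5) = 55263/5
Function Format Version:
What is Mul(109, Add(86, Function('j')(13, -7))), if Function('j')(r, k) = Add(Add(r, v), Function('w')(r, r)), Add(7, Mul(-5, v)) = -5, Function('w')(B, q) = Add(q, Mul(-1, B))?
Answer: Rational(55263, 5) ≈ 11053.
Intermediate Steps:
v = Rational(12, 5) (v = Add(Rational(7, 5), Mul(Rational(-1, 5), -5)) = Add(Rational(7, 5), 1) = Rational(12, 5) ≈ 2.4000)
Function('j')(r, k) = Add(Rational(12, 5), r) (Function('j')(r, k) = Add(Add(r, Rational(12, 5)), Add(r, Mul(-1, r))) = Add(Add(Rational(12, 5), r), 0) = Add(Rational(12, 5), r))
Mul(109, Add(86, Function('j')(13, -7))) = Mul(109, Add(86, Add(Rational(12, 5), 13))) = Mul(109, Add(86, Rational(77, 5))) = Mul(109, Rational(507, 5)) = Rational(55263, 5)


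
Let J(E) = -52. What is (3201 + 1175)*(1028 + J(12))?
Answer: 4270976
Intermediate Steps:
(3201 + 1175)*(1028 + J(12)) = (3201 + 1175)*(1028 - 52) = 4376*976 = 4270976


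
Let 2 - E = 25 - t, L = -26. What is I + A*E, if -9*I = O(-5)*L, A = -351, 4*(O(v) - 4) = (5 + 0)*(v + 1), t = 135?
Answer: -353834/9 ≈ -39315.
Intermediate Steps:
O(v) = 21/4 + 5*v/4 (O(v) = 4 + ((5 + 0)*(v + 1))/4 = 4 + (5*(1 + v))/4 = 4 + (5 + 5*v)/4 = 4 + (5/4 + 5*v/4) = 21/4 + 5*v/4)
E = 112 (E = 2 - (25 - 1*135) = 2 - (25 - 135) = 2 - 1*(-110) = 2 + 110 = 112)
I = -26/9 (I = -(21/4 + (5/4)*(-5))*(-26)/9 = -(21/4 - 25/4)*(-26)/9 = -(-1)*(-26)/9 = -⅑*26 = -26/9 ≈ -2.8889)
I + A*E = -26/9 - 351*112 = -26/9 - 39312 = -353834/9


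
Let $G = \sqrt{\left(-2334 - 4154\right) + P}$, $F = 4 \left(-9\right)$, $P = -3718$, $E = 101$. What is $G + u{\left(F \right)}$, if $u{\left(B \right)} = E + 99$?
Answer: $200 + 27 i \sqrt{14} \approx 200.0 + 101.02 i$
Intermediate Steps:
$F = -36$
$G = 27 i \sqrt{14}$ ($G = \sqrt{\left(-2334 - 4154\right) - 3718} = \sqrt{-6488 - 3718} = \sqrt{-10206} = 27 i \sqrt{14} \approx 101.02 i$)
$u{\left(B \right)} = 200$ ($u{\left(B \right)} = 101 + 99 = 200$)
$G + u{\left(F \right)} = 27 i \sqrt{14} + 200 = 200 + 27 i \sqrt{14}$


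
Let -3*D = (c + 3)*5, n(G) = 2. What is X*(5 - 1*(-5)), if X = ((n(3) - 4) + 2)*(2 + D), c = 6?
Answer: 0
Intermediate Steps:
D = -15 (D = -(6 + 3)*5/3 = -3*5 = -1/3*45 = -15)
X = 0 (X = ((2 - 4) + 2)*(2 - 15) = (-2 + 2)*(-13) = 0*(-13) = 0)
X*(5 - 1*(-5)) = 0*(5 - 1*(-5)) = 0*(5 + 5) = 0*10 = 0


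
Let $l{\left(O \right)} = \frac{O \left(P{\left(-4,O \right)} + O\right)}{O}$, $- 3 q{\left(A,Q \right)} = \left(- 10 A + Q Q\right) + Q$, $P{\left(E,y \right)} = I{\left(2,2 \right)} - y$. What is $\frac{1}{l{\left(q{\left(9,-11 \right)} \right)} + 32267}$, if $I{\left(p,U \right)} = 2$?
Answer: $\frac{1}{32269} \approx 3.0989 \cdot 10^{-5}$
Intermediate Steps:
$P{\left(E,y \right)} = 2 - y$
$q{\left(A,Q \right)} = - \frac{Q}{3} - \frac{Q^{2}}{3} + \frac{10 A}{3}$ ($q{\left(A,Q \right)} = - \frac{\left(- 10 A + Q Q\right) + Q}{3} = - \frac{\left(- 10 A + Q^{2}\right) + Q}{3} = - \frac{\left(Q^{2} - 10 A\right) + Q}{3} = - \frac{Q + Q^{2} - 10 A}{3} = - \frac{Q}{3} - \frac{Q^{2}}{3} + \frac{10 A}{3}$)
$l{\left(O \right)} = 2$ ($l{\left(O \right)} = \frac{O \left(\left(2 - O\right) + O\right)}{O} = \frac{O 2}{O} = \frac{2 O}{O} = 2$)
$\frac{1}{l{\left(q{\left(9,-11 \right)} \right)} + 32267} = \frac{1}{2 + 32267} = \frac{1}{32269}$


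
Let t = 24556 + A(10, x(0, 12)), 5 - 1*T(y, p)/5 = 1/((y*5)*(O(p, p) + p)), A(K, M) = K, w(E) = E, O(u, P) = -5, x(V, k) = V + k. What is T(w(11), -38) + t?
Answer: 11631544/473 ≈ 24591.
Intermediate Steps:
T(y, p) = 25 - 1/(y*(-5 + p)) (T(y, p) = 25 - 5*1/(5*y*(-5 + p)) = 25 - 1/(y*(-5 + p)))
t = 24566 (t = 24556 + 10 = 24566)
T(w(11), -38) + t = (-1 - 125*11 + 25*(-38)*11)/(11*(-5 - 38)) + 24566 = (1/11)*(-1 - 1375 - 10450)/(-43) + 24566 = (1/11)*(-1/43)*(-11826) + 24566 = 11826/473 + 24566 = 11631544/473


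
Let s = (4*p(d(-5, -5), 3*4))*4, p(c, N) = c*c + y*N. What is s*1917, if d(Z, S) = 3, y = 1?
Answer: 644112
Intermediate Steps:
p(c, N) = N + c² (p(c, N) = c*c + 1*N = c² + N = N + c²)
s = 336 (s = (4*(3*4 + 3²))*4 = (4*(12 + 9))*4 = (4*21)*4 = 84*4 = 336)
s*1917 = 336*1917 = 644112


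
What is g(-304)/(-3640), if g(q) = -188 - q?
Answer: -29/910 ≈ -0.031868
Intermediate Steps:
g(-304)/(-3640) = (-188 - 1*(-304))/(-3640) = (-188 + 304)*(-1/3640) = 116*(-1/3640) = -29/910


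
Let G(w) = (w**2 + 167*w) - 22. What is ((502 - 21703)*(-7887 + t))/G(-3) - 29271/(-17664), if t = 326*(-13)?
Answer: -756788388451/1513216 ≈ -5.0012e+5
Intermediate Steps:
t = -4238
G(w) = -22 + w**2 + 167*w
((502 - 21703)*(-7887 + t))/G(-3) - 29271/(-17664) = ((502 - 21703)*(-7887 - 4238))/(-22 + (-3)**2 + 167*(-3)) - 29271/(-17664) = (-21201*(-12125))/(-22 + 9 - 501) - 29271*(-1/17664) = 257062125/(-514) + 9757/5888 = 257062125*(-1/514) + 9757/5888 = -257062125/514 + 9757/5888 = -756788388451/1513216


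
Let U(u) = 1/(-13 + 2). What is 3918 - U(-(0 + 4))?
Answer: 43099/11 ≈ 3918.1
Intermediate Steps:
U(u) = -1/11 (U(u) = 1/(-11) = -1/11)
3918 - U(-(0 + 4)) = 3918 - 1*(-1/11) = 3918 + 1/11 = 43099/11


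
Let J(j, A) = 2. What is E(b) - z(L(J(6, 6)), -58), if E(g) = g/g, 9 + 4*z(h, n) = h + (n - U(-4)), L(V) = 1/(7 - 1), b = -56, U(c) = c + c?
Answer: 377/24 ≈ 15.708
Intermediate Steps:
U(c) = 2*c
L(V) = ⅙ (L(V) = 1/6 = ⅙)
z(h, n) = -¼ + h/4 + n/4 (z(h, n) = -9/4 + (h + (n - 2*(-4)))/4 = -9/4 + (h + (n - 1*(-8)))/4 = -9/4 + (h + (n + 8))/4 = -9/4 + (h + (8 + n))/4 = -9/4 + (8 + h + n)/4 = -9/4 + (2 + h/4 + n/4) = -¼ + h/4 + n/4)
E(g) = 1
E(b) - z(L(J(6, 6)), -58) = 1 - (-¼ + (¼)*(⅙) + (¼)*(-58)) = 1 - (-¼ + 1/24 - 29/2) = 1 - 1*(-353/24) = 1 + 353/24 = 377/24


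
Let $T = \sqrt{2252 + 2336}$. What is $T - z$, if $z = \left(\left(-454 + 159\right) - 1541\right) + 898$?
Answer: $938 + 2 \sqrt{1147} \approx 1005.7$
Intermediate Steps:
$T = 2 \sqrt{1147}$ ($T = \sqrt{4588} = 2 \sqrt{1147} \approx 67.735$)
$z = -938$ ($z = \left(-295 - 1541\right) + 898 = -1836 + 898 = -938$)
$T - z = 2 \sqrt{1147} - -938 = 2 \sqrt{1147} + 938 = 938 + 2 \sqrt{1147}$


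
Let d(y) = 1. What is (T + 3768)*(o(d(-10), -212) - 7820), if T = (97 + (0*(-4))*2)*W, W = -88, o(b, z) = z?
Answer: 38296576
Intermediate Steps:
T = -8536 (T = (97 + (0*(-4))*2)*(-88) = (97 + 0*2)*(-88) = (97 + 0)*(-88) = 97*(-88) = -8536)
(T + 3768)*(o(d(-10), -212) - 7820) = (-8536 + 3768)*(-212 - 7820) = -4768*(-8032) = 38296576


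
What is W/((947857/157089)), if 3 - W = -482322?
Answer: 75767951925/947857 ≈ 79936.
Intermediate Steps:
W = 482325 (W = 3 - 1*(-482322) = 3 + 482322 = 482325)
W/((947857/157089)) = 482325/((947857/157089)) = 482325/((947857*(1/157089))) = 482325/(947857/157089) = 482325*(157089/947857) = 75767951925/947857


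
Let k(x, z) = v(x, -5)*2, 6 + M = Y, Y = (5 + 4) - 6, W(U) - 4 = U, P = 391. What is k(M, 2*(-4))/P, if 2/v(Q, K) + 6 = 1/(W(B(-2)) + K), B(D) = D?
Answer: -12/7429 ≈ -0.0016153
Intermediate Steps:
W(U) = 4 + U
v(Q, K) = 2/(-6 + 1/(2 + K)) (v(Q, K) = 2/(-6 + 1/((4 - 2) + K)) = 2/(-6 + 1/(2 + K)))
Y = 3 (Y = 9 - 6 = 3)
M = -3 (M = -6 + 3 = -3)
k(x, z) = -12/19 (k(x, z) = (2*(-2 - 1*(-5))/(11 + 6*(-5)))*2 = (2*(-2 + 5)/(11 - 30))*2 = (2*3/(-19))*2 = (2*(-1/19)*3)*2 = -6/19*2 = -12/19)
k(M, 2*(-4))/P = -12/19/391 = -12/19*1/391 = -12/7429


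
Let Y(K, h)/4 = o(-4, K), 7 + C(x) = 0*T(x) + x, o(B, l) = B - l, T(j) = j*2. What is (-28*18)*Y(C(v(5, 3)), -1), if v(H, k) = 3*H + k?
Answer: 30240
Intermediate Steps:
T(j) = 2*j
v(H, k) = k + 3*H
C(x) = -7 + x (C(x) = -7 + (0*(2*x) + x) = -7 + (0 + x) = -7 + x)
Y(K, h) = -16 - 4*K (Y(K, h) = 4*(-4 - K) = -16 - 4*K)
(-28*18)*Y(C(v(5, 3)), -1) = (-28*18)*(-16 - 4*(-7 + (3 + 3*5))) = -504*(-16 - 4*(-7 + (3 + 15))) = -504*(-16 - 4*(-7 + 18)) = -504*(-16 - 4*11) = -504*(-16 - 44) = -504*(-60) = 30240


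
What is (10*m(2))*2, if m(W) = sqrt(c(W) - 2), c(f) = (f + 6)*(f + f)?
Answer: 20*sqrt(30) ≈ 109.54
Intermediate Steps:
c(f) = 2*f*(6 + f) (c(f) = (6 + f)*(2*f) = 2*f*(6 + f))
m(W) = sqrt(-2 + 2*W*(6 + W)) (m(W) = sqrt(2*W*(6 + W) - 2) = sqrt(-2 + 2*W*(6 + W)))
(10*m(2))*2 = (10*(sqrt(2)*sqrt(-1 + 2*(6 + 2))))*2 = (10*(sqrt(2)*sqrt(-1 + 2*8)))*2 = (10*(sqrt(2)*sqrt(-1 + 16)))*2 = (10*(sqrt(2)*sqrt(15)))*2 = (10*sqrt(30))*2 = 20*sqrt(30)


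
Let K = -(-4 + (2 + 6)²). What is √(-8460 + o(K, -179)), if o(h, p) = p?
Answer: I*√8639 ≈ 92.946*I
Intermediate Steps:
K = -60 (K = -(-4 + 8²) = -(-4 + 64) = -1*60 = -60)
√(-8460 + o(K, -179)) = √(-8460 - 179) = √(-8639) = I*√8639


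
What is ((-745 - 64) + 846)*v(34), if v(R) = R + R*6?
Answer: 8806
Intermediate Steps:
v(R) = 7*R (v(R) = R + 6*R = 7*R)
((-745 - 64) + 846)*v(34) = ((-745 - 64) + 846)*(7*34) = (-809 + 846)*238 = 37*238 = 8806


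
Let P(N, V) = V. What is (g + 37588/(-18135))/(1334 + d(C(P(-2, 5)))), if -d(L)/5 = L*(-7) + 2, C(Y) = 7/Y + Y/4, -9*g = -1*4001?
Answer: 1188804/3806335 ≈ 0.31232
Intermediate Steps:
g = 4001/9 (g = -(-1)*4001/9 = -⅑*(-4001) = 4001/9 ≈ 444.56)
C(Y) = 7/Y + Y/4 (C(Y) = 7/Y + Y*(¼) = 7/Y + Y/4)
d(L) = -10 + 35*L (d(L) = -5*(L*(-7) + 2) = -5*(-7*L + 2) = -5*(2 - 7*L) = -10 + 35*L)
(g + 37588/(-18135))/(1334 + d(C(P(-2, 5)))) = (4001/9 + 37588/(-18135))/(1334 + (-10 + 35*(7/5 + (¼)*5))) = (4001/9 + 37588*(-1/18135))/(1334 + (-10 + 35*(7*(⅕) + 5/4))) = (4001/9 - 37588/18135)/(1334 + (-10 + 35*(7/5 + 5/4))) = 891603/(2015*(1334 + (-10 + 35*(53/20)))) = 891603/(2015*(1334 + (-10 + 371/4))) = 891603/(2015*(1334 + 331/4)) = 891603/(2015*(5667/4)) = (891603/2015)*(4/5667) = 1188804/3806335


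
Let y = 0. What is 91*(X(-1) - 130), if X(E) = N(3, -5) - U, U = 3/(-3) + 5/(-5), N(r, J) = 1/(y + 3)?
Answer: -34853/3 ≈ -11618.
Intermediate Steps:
N(r, J) = ⅓ (N(r, J) = 1/(0 + 3) = 1/3 = ⅓)
U = -2 (U = 3*(-⅓) + 5*(-⅕) = -1 - 1 = -2)
X(E) = 7/3 (X(E) = ⅓ - 1*(-2) = ⅓ + 2 = 7/3)
91*(X(-1) - 130) = 91*(7/3 - 130) = 91*(-383/3) = -34853/3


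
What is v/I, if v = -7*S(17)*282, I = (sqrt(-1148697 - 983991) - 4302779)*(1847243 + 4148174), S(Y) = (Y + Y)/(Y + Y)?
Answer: 8493685746/110998606287055910593 + 7896*I*sqrt(133293)/110998606287055910593 ≈ 7.6521e-11 + 2.5971e-14*I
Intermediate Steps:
S(Y) = 1 (S(Y) = (2*Y)/((2*Y)) = (2*Y)*(1/(2*Y)) = 1)
I = -25796954363843 + 23981668*I*sqrt(133293) (I = (sqrt(-2132688) - 4302779)*5995417 = (4*I*sqrt(133293) - 4302779)*5995417 = (-4302779 + 4*I*sqrt(133293))*5995417 = -25796954363843 + 23981668*I*sqrt(133293) ≈ -2.5797e+13 + 8.7555e+9*I)
v = -1974 (v = -7*1*282 = -7*282 = -1974)
v/I = -1974/(-25796954363843 + 23981668*I*sqrt(133293))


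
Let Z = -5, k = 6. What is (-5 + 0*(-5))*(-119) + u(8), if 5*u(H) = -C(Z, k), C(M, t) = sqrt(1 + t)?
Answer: 595 - sqrt(7)/5 ≈ 594.47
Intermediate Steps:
u(H) = -sqrt(7)/5 (u(H) = (-sqrt(1 + 6))/5 = (-sqrt(7))/5 = -sqrt(7)/5)
(-5 + 0*(-5))*(-119) + u(8) = (-5 + 0*(-5))*(-119) - sqrt(7)/5 = (-5 + 0)*(-119) - sqrt(7)/5 = -5*(-119) - sqrt(7)/5 = 595 - sqrt(7)/5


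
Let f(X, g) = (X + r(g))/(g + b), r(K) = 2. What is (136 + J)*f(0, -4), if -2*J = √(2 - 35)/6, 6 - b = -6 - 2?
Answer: 136/5 - I*√33/60 ≈ 27.2 - 0.095743*I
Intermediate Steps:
b = 14 (b = 6 - (-6 - 2) = 6 - 1*(-8) = 6 + 8 = 14)
J = -I*√33/12 (J = -√(2 - 35)/(2*6) = -√(-33)/(2*6) = -I*√33/(2*6) = -I*√33/12 ≈ -0.47871*I)
f(X, g) = (2 + X)/(14 + g) (f(X, g) = (X + 2)/(g + 14) = (2 + X)/(14 + g))
(136 + J)*f(0, -4) = (136 - I*√33/12)*((2 + 0)/(14 - 4)) = (136 - I*√33/12)*(2/10) = (136 - I*√33/12)*((⅒)*2) = (136 - I*√33/12)*(⅕) = 136/5 - I*√33/60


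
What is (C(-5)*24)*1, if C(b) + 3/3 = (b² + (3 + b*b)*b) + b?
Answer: -2904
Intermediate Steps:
C(b) = -1 + b + b² + b*(3 + b²) (C(b) = -1 + ((b² + (3 + b*b)*b) + b) = -1 + ((b² + (3 + b²)*b) + b) = -1 + ((b² + b*(3 + b²)) + b) = -1 + (b + b² + b*(3 + b²)) = -1 + b + b² + b*(3 + b²))
(C(-5)*24)*1 = ((-1 + (-5)² + (-5)³ + 4*(-5))*24)*1 = ((-1 + 25 - 125 - 20)*24)*1 = -121*24*1 = -2904*1 = -2904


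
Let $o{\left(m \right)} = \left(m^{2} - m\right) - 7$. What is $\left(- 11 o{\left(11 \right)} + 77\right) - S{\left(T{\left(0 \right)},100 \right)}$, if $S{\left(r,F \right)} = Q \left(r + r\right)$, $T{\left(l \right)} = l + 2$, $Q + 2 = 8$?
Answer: $-1080$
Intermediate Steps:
$Q = 6$ ($Q = -2 + 8 = 6$)
$o{\left(m \right)} = -7 + m^{2} - m$
$T{\left(l \right)} = 2 + l$
$S{\left(r,F \right)} = 12 r$ ($S{\left(r,F \right)} = 6 \left(r + r\right) = 6 \cdot 2 r = 12 r$)
$\left(- 11 o{\left(11 \right)} + 77\right) - S{\left(T{\left(0 \right)},100 \right)} = \left(- 11 \left(-7 + 11^{2} - 11\right) + 77\right) - 12 \left(2 + 0\right) = \left(- 11 \left(-7 + 121 - 11\right) + 77\right) - 12 \cdot 2 = \left(\left(-11\right) 103 + 77\right) - 24 = \left(-1133 + 77\right) - 24 = -1056 - 24 = -1080$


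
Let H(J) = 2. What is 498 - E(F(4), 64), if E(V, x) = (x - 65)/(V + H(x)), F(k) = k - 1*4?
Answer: 997/2 ≈ 498.50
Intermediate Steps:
F(k) = -4 + k (F(k) = k - 4 = -4 + k)
E(V, x) = (-65 + x)/(2 + V) (E(V, x) = (x - 65)/(V + 2) = (-65 + x)/(2 + V))
498 - E(F(4), 64) = 498 - (-65 + 64)/(2 + (-4 + 4)) = 498 - (-1)/(2 + 0) = 498 - (-1)/2 = 498 - 1*(-½) = 498 + ½ = 997/2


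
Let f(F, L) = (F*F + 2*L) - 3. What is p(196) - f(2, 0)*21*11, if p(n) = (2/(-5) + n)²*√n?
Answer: 13385001/25 ≈ 5.3540e+5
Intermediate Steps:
f(F, L) = -3 + F² + 2*L (f(F, L) = (F² + 2*L) - 3 = -3 + F² + 2*L)
p(n) = √n*(-⅖ + n)² (p(n) = (2*(-⅕) + n)²*√n = (-⅖ + n)²*√n = √n*(-⅖ + n)²)
p(196) - f(2, 0)*21*11 = √196*(-2 + 5*196)²/25 - (-3 + 2² + 2*0)*21*11 = (1/25)*14*(-2 + 980)² - (-3 + 4 + 0)*21*11 = (1/25)*14*978² - 1*21*11 = (1/25)*14*956484 - 21*11 = 13390776/25 - 1*231 = 13390776/25 - 231 = 13385001/25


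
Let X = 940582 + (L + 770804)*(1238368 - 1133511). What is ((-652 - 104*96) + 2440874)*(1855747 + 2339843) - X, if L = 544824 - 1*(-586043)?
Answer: 9996877793791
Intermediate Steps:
L = 1130867 (L = 544824 + 586043 = 1130867)
X = 199404456629 (X = 940582 + (1130867 + 770804)*(1238368 - 1133511) = 940582 + 1901671*104857 = 940582 + 199403516047 = 199404456629)
((-652 - 104*96) + 2440874)*(1855747 + 2339843) - X = ((-652 - 104*96) + 2440874)*(1855747 + 2339843) - 1*199404456629 = ((-652 - 9984) + 2440874)*4195590 - 199404456629 = (-10636 + 2440874)*4195590 - 199404456629 = 2430238*4195590 - 199404456629 = 10196282250420 - 199404456629 = 9996877793791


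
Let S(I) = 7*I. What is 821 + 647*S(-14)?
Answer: -62585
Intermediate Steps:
821 + 647*S(-14) = 821 + 647*(7*(-14)) = 821 + 647*(-98) = 821 - 63406 = -62585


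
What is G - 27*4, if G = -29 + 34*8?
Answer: 135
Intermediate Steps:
G = 243 (G = -29 + 272 = 243)
G - 27*4 = 243 - 27*4 = 243 - 108 = 135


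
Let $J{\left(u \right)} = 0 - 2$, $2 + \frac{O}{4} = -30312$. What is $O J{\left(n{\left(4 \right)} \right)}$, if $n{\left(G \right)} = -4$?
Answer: $242512$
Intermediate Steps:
$O = -121256$ ($O = -8 + 4 \left(-30312\right) = -8 - 121248 = -121256$)
$J{\left(u \right)} = -2$
$O J{\left(n{\left(4 \right)} \right)} = \left(-121256\right) \left(-2\right) = 242512$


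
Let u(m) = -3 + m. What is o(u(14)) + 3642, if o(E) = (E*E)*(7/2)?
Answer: 8131/2 ≈ 4065.5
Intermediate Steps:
o(E) = 7*E²/2 (o(E) = E²*(7*(½)) = E²*(7/2) = 7*E²/2)
o(u(14)) + 3642 = 7*(-3 + 14)²/2 + 3642 = (7/2)*11² + 3642 = (7/2)*121 + 3642 = 847/2 + 3642 = 8131/2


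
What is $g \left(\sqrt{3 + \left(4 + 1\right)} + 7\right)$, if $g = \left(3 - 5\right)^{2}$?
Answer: $28 + 8 \sqrt{2} \approx 39.314$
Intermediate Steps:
$g = 4$ ($g = \left(-2\right)^{2} = 4$)
$g \left(\sqrt{3 + \left(4 + 1\right)} + 7\right) = 4 \left(\sqrt{3 + \left(4 + 1\right)} + 7\right) = 4 \left(\sqrt{3 + 5} + 7\right) = 4 \left(\sqrt{8} + 7\right) = 4 \left(2 \sqrt{2} + 7\right) = 4 \left(7 + 2 \sqrt{2}\right) = 28 + 8 \sqrt{2}$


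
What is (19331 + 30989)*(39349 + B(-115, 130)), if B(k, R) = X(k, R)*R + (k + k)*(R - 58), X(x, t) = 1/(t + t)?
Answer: 1146767640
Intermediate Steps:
X(x, t) = 1/(2*t)
B(k, R) = 1/2 + 2*k*(-58 + R) (B(k, R) = (1/(2*R))*R + (k + k)*(R - 58) = 1/2 + (2*k)*(-58 + R) = 1/2 + 2*k*(-58 + R))
(19331 + 30989)*(39349 + B(-115, 130)) = (19331 + 30989)*(39349 + (1/2 - 116*(-115) + 2*130*(-115))) = 50320*(39349 + (1/2 + 13340 - 29900)) = 50320*(39349 - 33119/2) = 50320*(45579/2) = 1146767640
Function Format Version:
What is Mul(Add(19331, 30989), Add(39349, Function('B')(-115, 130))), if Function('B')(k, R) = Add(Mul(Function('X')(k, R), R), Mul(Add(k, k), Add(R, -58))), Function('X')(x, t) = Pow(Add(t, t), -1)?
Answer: 1146767640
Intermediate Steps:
Function('X')(x, t) = Mul(Rational(1, 2), Pow(t, -1)) (Function('X')(x, t) = Pow(Mul(2, t), -1) = Mul(Rational(1, 2), Pow(t, -1)))
Function('B')(k, R) = Add(Rational(1, 2), Mul(2, k, Add(-58, R))) (Function('B')(k, R) = Add(Mul(Mul(Rational(1, 2), Pow(R, -1)), R), Mul(Add(k, k), Add(R, -58))) = Add(Rational(1, 2), Mul(Mul(2, k), Add(-58, R))) = Add(Rational(1, 2), Mul(2, k, Add(-58, R))))
Mul(Add(19331, 30989), Add(39349, Function('B')(-115, 130))) = Mul(Add(19331, 30989), Add(39349, Add(Rational(1, 2), Mul(-116, -115), Mul(2, 130, -115)))) = Mul(50320, Add(39349, Add(Rational(1, 2), 13340, -29900))) = Mul(50320, Add(39349, Rational(-33119, 2))) = Mul(50320, Rational(45579, 2)) = 1146767640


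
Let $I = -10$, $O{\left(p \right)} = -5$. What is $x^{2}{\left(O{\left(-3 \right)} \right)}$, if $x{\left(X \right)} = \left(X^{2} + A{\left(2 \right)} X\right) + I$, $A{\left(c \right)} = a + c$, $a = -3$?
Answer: $400$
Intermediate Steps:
$A{\left(c \right)} = -3 + c$
$x{\left(X \right)} = -10 + X^{2} - X$ ($x{\left(X \right)} = \left(X^{2} + \left(-3 + 2\right) X\right) - 10 = \left(X^{2} - X\right) - 10 = -10 + X^{2} - X$)
$x^{2}{\left(O{\left(-3 \right)} \right)} = \left(-10 + \left(-5\right)^{2} - -5\right)^{2} = \left(-10 + 25 + 5\right)^{2} = 20^{2} = 400$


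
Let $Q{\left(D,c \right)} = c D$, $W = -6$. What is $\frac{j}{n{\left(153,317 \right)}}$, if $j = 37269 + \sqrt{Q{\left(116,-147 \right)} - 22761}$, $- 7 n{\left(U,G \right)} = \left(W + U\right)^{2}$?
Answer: $- \frac{4141}{343} - \frac{i \sqrt{39813}}{3087} \approx -12.073 - 0.064636 i$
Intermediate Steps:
$Q{\left(D,c \right)} = D c$
$n{\left(U,G \right)} = - \frac{\left(-6 + U\right)^{2}}{7}$
$j = 37269 + i \sqrt{39813}$ ($j = 37269 + \sqrt{116 \left(-147\right) - 22761} = 37269 + \sqrt{-17052 - 22761} = 37269 + \sqrt{-39813} = 37269 + i \sqrt{39813} \approx 37269.0 + 199.53 i$)
$\frac{j}{n{\left(153,317 \right)}} = \frac{37269 + i \sqrt{39813}}{\left(- \frac{1}{7}\right) \left(-6 + 153\right)^{2}} = \frac{37269 + i \sqrt{39813}}{\left(- \frac{1}{7}\right) 147^{2}} = \frac{37269 + i \sqrt{39813}}{\left(- \frac{1}{7}\right) 21609} = \frac{37269 + i \sqrt{39813}}{-3087} = \left(37269 + i \sqrt{39813}\right) \left(- \frac{1}{3087}\right) = - \frac{4141}{343} - \frac{i \sqrt{39813}}{3087}$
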